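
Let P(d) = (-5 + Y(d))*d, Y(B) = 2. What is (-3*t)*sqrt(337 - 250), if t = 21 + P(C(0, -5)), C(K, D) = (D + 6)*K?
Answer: -63*sqrt(87) ≈ -587.63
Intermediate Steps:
C(K, D) = K*(6 + D) (C(K, D) = (6 + D)*K = K*(6 + D))
P(d) = -3*d (P(d) = (-5 + 2)*d = -3*d)
t = 21 (t = 21 - 0*(6 - 5) = 21 - 0 = 21 - 3*0 = 21 + 0 = 21)
(-3*t)*sqrt(337 - 250) = (-3*21)*sqrt(337 - 250) = -63*sqrt(87)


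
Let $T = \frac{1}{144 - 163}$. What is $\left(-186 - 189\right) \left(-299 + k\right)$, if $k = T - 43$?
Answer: $\frac{2437125}{19} \approx 1.2827 \cdot 10^{5}$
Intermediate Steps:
$T = - \frac{1}{19}$ ($T = \frac{1}{-19} = - \frac{1}{19} \approx -0.052632$)
$k = - \frac{818}{19}$ ($k = - \frac{1}{19} - 43 = - \frac{818}{19} \approx -43.053$)
$\left(-186 - 189\right) \left(-299 + k\right) = \left(-186 - 189\right) \left(-299 - \frac{818}{19}\right) = \left(-375\right) \left(- \frac{6499}{19}\right) = \frac{2437125}{19}$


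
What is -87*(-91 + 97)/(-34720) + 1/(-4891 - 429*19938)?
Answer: 88279/5871741 ≈ 0.015035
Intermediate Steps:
-87*(-91 + 97)/(-34720) + 1/(-4891 - 429*19938) = -87*6*(-1/34720) + (1/19938)/(-5320) = -522*(-1/34720) - 1/5320*1/19938 = 261/17360 - 1/106070160 = 88279/5871741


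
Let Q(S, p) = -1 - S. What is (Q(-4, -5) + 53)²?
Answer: 3136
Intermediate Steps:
(Q(-4, -5) + 53)² = ((-1 - 1*(-4)) + 53)² = ((-1 + 4) + 53)² = (3 + 53)² = 56² = 3136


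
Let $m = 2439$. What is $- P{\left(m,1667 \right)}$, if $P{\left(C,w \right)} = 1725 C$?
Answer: $-4207275$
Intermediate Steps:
$- P{\left(m,1667 \right)} = - 1725 \cdot 2439 = \left(-1\right) 4207275 = -4207275$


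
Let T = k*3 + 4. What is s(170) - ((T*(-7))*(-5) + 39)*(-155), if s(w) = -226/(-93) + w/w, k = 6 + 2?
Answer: 14689204/93 ≈ 1.5795e+5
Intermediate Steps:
k = 8
T = 28 (T = 8*3 + 4 = 24 + 4 = 28)
s(w) = 319/93 (s(w) = -226*(-1/93) + 1 = 226/93 + 1 = 319/93)
s(170) - ((T*(-7))*(-5) + 39)*(-155) = 319/93 - ((28*(-7))*(-5) + 39)*(-155) = 319/93 - (-196*(-5) + 39)*(-155) = 319/93 - (980 + 39)*(-155) = 319/93 - 1019*(-155) = 319/93 - 1*(-157945) = 319/93 + 157945 = 14689204/93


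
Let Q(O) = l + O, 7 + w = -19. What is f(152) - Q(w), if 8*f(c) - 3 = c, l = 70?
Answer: -197/8 ≈ -24.625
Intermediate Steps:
f(c) = 3/8 + c/8
w = -26 (w = -7 - 19 = -26)
Q(O) = 70 + O
f(152) - Q(w) = (3/8 + (⅛)*152) - (70 - 26) = (3/8 + 19) - 1*44 = 155/8 - 44 = -197/8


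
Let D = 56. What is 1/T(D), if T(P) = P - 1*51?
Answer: ⅕ ≈ 0.20000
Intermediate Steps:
T(P) = -51 + P (T(P) = P - 51 = -51 + P)
1/T(D) = 1/(-51 + 56) = 1/5 = ⅕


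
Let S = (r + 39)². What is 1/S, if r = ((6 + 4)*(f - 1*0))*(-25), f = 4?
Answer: 1/923521 ≈ 1.0828e-6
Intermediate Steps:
r = -1000 (r = ((6 + 4)*(4 - 1*0))*(-25) = (10*(4 + 0))*(-25) = (10*4)*(-25) = 40*(-25) = -1000)
S = 923521 (S = (-1000 + 39)² = (-961)² = 923521)
1/S = 1/923521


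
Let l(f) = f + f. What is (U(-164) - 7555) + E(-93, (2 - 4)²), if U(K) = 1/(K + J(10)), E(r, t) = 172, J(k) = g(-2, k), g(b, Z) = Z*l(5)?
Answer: -472513/64 ≈ -7383.0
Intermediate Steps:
l(f) = 2*f
g(b, Z) = 10*Z (g(b, Z) = Z*(2*5) = Z*10 = 10*Z)
J(k) = 10*k
U(K) = 1/(100 + K) (U(K) = 1/(K + 10*10) = 1/(K + 100) = 1/(100 + K))
(U(-164) - 7555) + E(-93, (2 - 4)²) = (1/(100 - 164) - 7555) + 172 = (1/(-64) - 7555) + 172 = (-1/64 - 7555) + 172 = -483521/64 + 172 = -472513/64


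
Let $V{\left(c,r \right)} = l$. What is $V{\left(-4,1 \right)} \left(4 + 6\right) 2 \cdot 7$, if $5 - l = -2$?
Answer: $980$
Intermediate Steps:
$l = 7$ ($l = 5 - -2 = 5 + 2 = 7$)
$V{\left(c,r \right)} = 7$
$V{\left(-4,1 \right)} \left(4 + 6\right) 2 \cdot 7 = 7 \left(4 + 6\right) 2 \cdot 7 = 7 \cdot 10 \cdot 2 \cdot 7 = 7 \cdot 20 \cdot 7 = 140 \cdot 7 = 980$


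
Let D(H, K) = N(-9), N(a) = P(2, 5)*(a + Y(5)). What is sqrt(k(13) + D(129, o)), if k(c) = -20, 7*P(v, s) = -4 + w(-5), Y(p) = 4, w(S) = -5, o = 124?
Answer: I*sqrt(665)/7 ≈ 3.6839*I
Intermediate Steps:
P(v, s) = -9/7 (P(v, s) = (-4 - 5)/7 = (1/7)*(-9) = -9/7)
N(a) = -36/7 - 9*a/7 (N(a) = -9*(a + 4)/7 = -9*(4 + a)/7 = -36/7 - 9*a/7)
D(H, K) = 45/7 (D(H, K) = -36/7 - 9/7*(-9) = -36/7 + 81/7 = 45/7)
sqrt(k(13) + D(129, o)) = sqrt(-20 + 45/7) = sqrt(-95/7) = I*sqrt(665)/7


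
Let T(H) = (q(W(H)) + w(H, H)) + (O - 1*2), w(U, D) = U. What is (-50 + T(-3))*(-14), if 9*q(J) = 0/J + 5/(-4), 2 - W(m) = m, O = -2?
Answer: 14399/18 ≈ 799.94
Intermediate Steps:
W(m) = 2 - m
q(J) = -5/36 (q(J) = (0/J + 5/(-4))/9 = (0 + 5*(-¼))/9 = (0 - 5/4)/9 = (⅑)*(-5/4) = -5/36)
T(H) = -149/36 + H (T(H) = (-5/36 + H) + (-2 - 1*2) = (-5/36 + H) + (-2 - 2) = (-5/36 + H) - 4 = -149/36 + H)
(-50 + T(-3))*(-14) = (-50 + (-149/36 - 3))*(-14) = (-50 - 257/36)*(-14) = -2057/36*(-14) = 14399/18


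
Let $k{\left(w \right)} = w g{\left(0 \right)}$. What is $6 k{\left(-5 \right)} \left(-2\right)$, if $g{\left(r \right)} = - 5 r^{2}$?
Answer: $0$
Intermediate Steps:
$k{\left(w \right)} = 0$ ($k{\left(w \right)} = w \left(- 5 \cdot 0^{2}\right) = w \left(\left(-5\right) 0\right) = w 0 = 0$)
$6 k{\left(-5 \right)} \left(-2\right) = 6 \cdot 0 \left(-2\right) = 0 \left(-2\right) = 0$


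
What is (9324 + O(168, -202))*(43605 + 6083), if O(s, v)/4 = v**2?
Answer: 8573167520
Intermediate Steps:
O(s, v) = 4*v**2
(9324 + O(168, -202))*(43605 + 6083) = (9324 + 4*(-202)**2)*(43605 + 6083) = (9324 + 4*40804)*49688 = (9324 + 163216)*49688 = 172540*49688 = 8573167520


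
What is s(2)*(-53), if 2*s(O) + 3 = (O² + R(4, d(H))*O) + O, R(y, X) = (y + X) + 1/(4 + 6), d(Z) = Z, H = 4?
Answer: -2544/5 ≈ -508.80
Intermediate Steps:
R(y, X) = ⅒ + X + y (R(y, X) = (X + y) + 1/10 = (X + y) + ⅒ = ⅒ + X + y)
s(O) = -3/2 + O²/2 + 91*O/20 (s(O) = -3/2 + ((O² + (⅒ + 4 + 4)*O) + O)/2 = -3/2 + ((O² + 81*O/10) + O)/2 = -3/2 + (O² + 91*O/10)/2 = -3/2 + (O²/2 + 91*O/20) = -3/2 + O²/2 + 91*O/20)
s(2)*(-53) = (-3/2 + (½)*2² + (91/20)*2)*(-53) = (-3/2 + (½)*4 + 91/10)*(-53) = (-3/2 + 2 + 91/10)*(-53) = (48/5)*(-53) = -2544/5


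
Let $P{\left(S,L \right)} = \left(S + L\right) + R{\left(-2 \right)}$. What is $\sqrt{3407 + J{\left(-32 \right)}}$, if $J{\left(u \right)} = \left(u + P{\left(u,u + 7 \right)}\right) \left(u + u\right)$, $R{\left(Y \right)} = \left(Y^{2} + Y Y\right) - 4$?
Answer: $3 \sqrt{983} \approx 94.058$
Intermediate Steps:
$R{\left(Y \right)} = -4 + 2 Y^{2}$ ($R{\left(Y \right)} = \left(Y^{2} + Y^{2}\right) - 4 = 2 Y^{2} - 4 = -4 + 2 Y^{2}$)
$P{\left(S,L \right)} = 4 + L + S$ ($P{\left(S,L \right)} = \left(S + L\right) - \left(4 - 2 \left(-2\right)^{2}\right) = \left(L + S\right) + \left(-4 + 2 \cdot 4\right) = \left(L + S\right) + \left(-4 + 8\right) = \left(L + S\right) + 4 = 4 + L + S$)
$J{\left(u \right)} = 2 u \left(11 + 3 u\right)$ ($J{\left(u \right)} = \left(u + \left(4 + \left(u + 7\right) + u\right)\right) \left(u + u\right) = \left(u + \left(4 + \left(7 + u\right) + u\right)\right) 2 u = \left(u + \left(11 + 2 u\right)\right) 2 u = \left(11 + 3 u\right) 2 u = 2 u \left(11 + 3 u\right)$)
$\sqrt{3407 + J{\left(-32 \right)}} = \sqrt{3407 + 2 \left(-32\right) \left(11 + 3 \left(-32\right)\right)} = \sqrt{3407 + 2 \left(-32\right) \left(11 - 96\right)} = \sqrt{3407 + 2 \left(-32\right) \left(-85\right)} = \sqrt{3407 + 5440} = \sqrt{8847} = 3 \sqrt{983}$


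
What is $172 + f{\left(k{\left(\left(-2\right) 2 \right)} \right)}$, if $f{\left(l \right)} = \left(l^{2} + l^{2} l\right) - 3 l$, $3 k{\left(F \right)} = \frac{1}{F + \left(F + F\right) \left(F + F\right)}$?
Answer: $\frac{1003006981}{5832000} \approx 171.98$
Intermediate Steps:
$k{\left(F \right)} = \frac{1}{3 \left(F + 4 F^{2}\right)}$ ($k{\left(F \right)} = \frac{1}{3 \left(F + \left(F + F\right) \left(F + F\right)\right)} = \frac{1}{3 \left(F + 2 F 2 F\right)} = \frac{1}{3 \left(F + 4 F^{2}\right)}$)
$f{\left(l \right)} = l^{2} + l^{3} - 3 l$ ($f{\left(l \right)} = \left(l^{2} + l^{3}\right) - 3 l = l^{2} + l^{3} - 3 l$)
$172 + f{\left(k{\left(\left(-2\right) 2 \right)} \right)} = 172 + \frac{1}{3 \left(\left(-2\right) 2\right) \left(1 + 4 \left(\left(-2\right) 2\right)\right)} \left(-3 + \frac{1}{3 \left(\left(-2\right) 2\right) \left(1 + 4 \left(\left(-2\right) 2\right)\right)} + \left(\frac{1}{3 \left(\left(-2\right) 2\right) \left(1 + 4 \left(\left(-2\right) 2\right)\right)}\right)^{2}\right) = 172 + \frac{1}{3 \left(-4\right) \left(1 + 4 \left(-4\right)\right)} \left(-3 + \frac{1}{3 \left(-4\right) \left(1 + 4 \left(-4\right)\right)} + \left(\frac{1}{3 \left(-4\right) \left(1 + 4 \left(-4\right)\right)}\right)^{2}\right) = 172 + \frac{1}{3} \left(- \frac{1}{4}\right) \frac{1}{1 - 16} \left(-3 + \frac{1}{3} \left(- \frac{1}{4}\right) \frac{1}{1 - 16} + \left(\frac{1}{3} \left(- \frac{1}{4}\right) \frac{1}{1 - 16}\right)^{2}\right) = 172 + \frac{1}{3} \left(- \frac{1}{4}\right) \frac{1}{-15} \left(-3 + \frac{1}{3} \left(- \frac{1}{4}\right) \frac{1}{-15} + \left(\frac{1}{3} \left(- \frac{1}{4}\right) \frac{1}{-15}\right)^{2}\right) = 172 + \frac{1}{3} \left(- \frac{1}{4}\right) \left(- \frac{1}{15}\right) \left(-3 + \frac{1}{3} \left(- \frac{1}{4}\right) \left(- \frac{1}{15}\right) + \left(\frac{1}{3} \left(- \frac{1}{4}\right) \left(- \frac{1}{15}\right)\right)^{2}\right) = 172 + \frac{-3 + \frac{1}{180} + \left(\frac{1}{180}\right)^{2}}{180} = 172 + \frac{-3 + \frac{1}{180} + \frac{1}{32400}}{180} = 172 + \frac{1}{180} \left(- \frac{97019}{32400}\right) = 172 - \frac{97019}{5832000} = \frac{1003006981}{5832000}$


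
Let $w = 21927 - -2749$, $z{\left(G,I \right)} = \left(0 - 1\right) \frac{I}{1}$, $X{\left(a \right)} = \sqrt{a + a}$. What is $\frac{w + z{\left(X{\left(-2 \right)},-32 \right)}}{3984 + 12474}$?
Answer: $\frac{4118}{2743} \approx 1.5013$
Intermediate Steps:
$X{\left(a \right)} = \sqrt{2} \sqrt{a}$ ($X{\left(a \right)} = \sqrt{2 a} = \sqrt{2} \sqrt{a}$)
$z{\left(G,I \right)} = - I$ ($z{\left(G,I \right)} = - I 1 = - I$)
$w = 24676$ ($w = 21927 + 2749 = 24676$)
$\frac{w + z{\left(X{\left(-2 \right)},-32 \right)}}{3984 + 12474} = \frac{24676 - -32}{3984 + 12474} = \frac{24676 + 32}{16458} = 24708 \cdot \frac{1}{16458} = \frac{4118}{2743}$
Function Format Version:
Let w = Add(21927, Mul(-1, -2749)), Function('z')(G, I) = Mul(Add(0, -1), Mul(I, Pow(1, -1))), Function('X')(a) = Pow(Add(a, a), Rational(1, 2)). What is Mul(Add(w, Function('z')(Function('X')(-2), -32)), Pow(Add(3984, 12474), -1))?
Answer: Rational(4118, 2743) ≈ 1.5013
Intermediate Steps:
Function('X')(a) = Mul(Pow(2, Rational(1, 2)), Pow(a, Rational(1, 2))) (Function('X')(a) = Pow(Mul(2, a), Rational(1, 2)) = Mul(Pow(2, Rational(1, 2)), Pow(a, Rational(1, 2))))
Function('z')(G, I) = Mul(-1, I) (Function('z')(G, I) = Mul(-1, Mul(I, 1)) = Mul(-1, I))
w = 24676 (w = Add(21927, 2749) = 24676)
Mul(Add(w, Function('z')(Function('X')(-2), -32)), Pow(Add(3984, 12474), -1)) = Mul(Add(24676, Mul(-1, -32)), Pow(Add(3984, 12474), -1)) = Mul(Add(24676, 32), Pow(16458, -1)) = Mul(24708, Rational(1, 16458)) = Rational(4118, 2743)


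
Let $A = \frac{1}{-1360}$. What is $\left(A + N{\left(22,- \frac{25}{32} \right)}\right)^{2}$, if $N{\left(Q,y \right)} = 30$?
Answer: $\frac{1664558401}{1849600} \approx 899.96$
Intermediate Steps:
$A = - \frac{1}{1360} \approx -0.00073529$
$\left(A + N{\left(22,- \frac{25}{32} \right)}\right)^{2} = \left(- \frac{1}{1360} + 30\right)^{2} = \left(\frac{40799}{1360}\right)^{2} = \frac{1664558401}{1849600}$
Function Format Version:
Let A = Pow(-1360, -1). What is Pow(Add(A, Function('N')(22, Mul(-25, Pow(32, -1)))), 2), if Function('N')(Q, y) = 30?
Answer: Rational(1664558401, 1849600) ≈ 899.96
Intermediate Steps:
A = Rational(-1, 1360) ≈ -0.00073529
Pow(Add(A, Function('N')(22, Mul(-25, Pow(32, -1)))), 2) = Pow(Add(Rational(-1, 1360), 30), 2) = Pow(Rational(40799, 1360), 2) = Rational(1664558401, 1849600)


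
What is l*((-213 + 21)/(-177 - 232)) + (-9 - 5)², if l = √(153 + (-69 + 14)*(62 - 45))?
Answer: 196 + 192*I*√782/409 ≈ 196.0 + 13.127*I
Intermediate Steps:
l = I*√782 (l = √(153 - 55*17) = √(153 - 935) = √(-782) = I*√782 ≈ 27.964*I)
l*((-213 + 21)/(-177 - 232)) + (-9 - 5)² = (I*√782)*((-213 + 21)/(-177 - 232)) + (-9 - 5)² = (I*√782)*(-192/(-409)) + (-14)² = (I*√782)*(-192*(-1/409)) + 196 = (I*√782)*(192/409) + 196 = 192*I*√782/409 + 196 = 196 + 192*I*√782/409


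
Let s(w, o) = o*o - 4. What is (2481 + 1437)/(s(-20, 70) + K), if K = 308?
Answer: 1959/2602 ≈ 0.75288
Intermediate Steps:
s(w, o) = -4 + o² (s(w, o) = o² - 4 = -4 + o²)
(2481 + 1437)/(s(-20, 70) + K) = (2481 + 1437)/((-4 + 70²) + 308) = 3918/((-4 + 4900) + 308) = 3918/(4896 + 308) = 3918/5204 = 3918*(1/5204) = 1959/2602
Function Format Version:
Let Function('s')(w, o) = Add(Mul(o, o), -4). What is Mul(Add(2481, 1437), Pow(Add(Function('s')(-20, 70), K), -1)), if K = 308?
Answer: Rational(1959, 2602) ≈ 0.75288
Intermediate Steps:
Function('s')(w, o) = Add(-4, Pow(o, 2)) (Function('s')(w, o) = Add(Pow(o, 2), -4) = Add(-4, Pow(o, 2)))
Mul(Add(2481, 1437), Pow(Add(Function('s')(-20, 70), K), -1)) = Mul(Add(2481, 1437), Pow(Add(Add(-4, Pow(70, 2)), 308), -1)) = Mul(3918, Pow(Add(Add(-4, 4900), 308), -1)) = Mul(3918, Pow(Add(4896, 308), -1)) = Mul(3918, Pow(5204, -1)) = Mul(3918, Rational(1, 5204)) = Rational(1959, 2602)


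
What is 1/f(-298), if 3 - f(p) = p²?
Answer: -1/88801 ≈ -1.1261e-5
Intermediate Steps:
f(p) = 3 - p²
1/f(-298) = 1/(3 - 1*(-298)²) = 1/(3 - 1*88804) = 1/(3 - 88804) = 1/(-88801) = -1/88801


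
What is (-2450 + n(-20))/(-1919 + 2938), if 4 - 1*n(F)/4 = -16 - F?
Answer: -2450/1019 ≈ -2.4043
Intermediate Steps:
n(F) = 80 + 4*F (n(F) = 16 - 4*(-16 - F) = 16 + (64 + 4*F) = 80 + 4*F)
(-2450 + n(-20))/(-1919 + 2938) = (-2450 + (80 + 4*(-20)))/(-1919 + 2938) = (-2450 + (80 - 80))/1019 = (-2450 + 0)*(1/1019) = -2450*1/1019 = -2450/1019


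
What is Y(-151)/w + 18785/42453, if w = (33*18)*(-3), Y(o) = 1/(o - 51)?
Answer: 751329577/1697950188 ≈ 0.44249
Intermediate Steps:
Y(o) = 1/(-51 + o)
w = -1782 (w = 594*(-3) = -1782)
Y(-151)/w + 18785/42453 = 1/(-51 - 151*(-1782)) + 18785/42453 = -1/1782/(-202) + 18785*(1/42453) = -1/202*(-1/1782) + 18785/42453 = 1/359964 + 18785/42453 = 751329577/1697950188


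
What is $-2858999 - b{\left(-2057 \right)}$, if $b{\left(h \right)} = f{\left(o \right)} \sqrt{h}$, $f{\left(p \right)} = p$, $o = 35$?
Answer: $-2858999 - 385 i \sqrt{17} \approx -2.859 \cdot 10^{6} - 1587.4 i$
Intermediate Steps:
$b{\left(h \right)} = 35 \sqrt{h}$
$-2858999 - b{\left(-2057 \right)} = -2858999 - 35 \sqrt{-2057} = -2858999 - 35 \cdot 11 i \sqrt{17} = -2858999 - 385 i \sqrt{17}$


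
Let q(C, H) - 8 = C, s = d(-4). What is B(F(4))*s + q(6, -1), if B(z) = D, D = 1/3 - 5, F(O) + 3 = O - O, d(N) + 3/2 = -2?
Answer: 91/3 ≈ 30.333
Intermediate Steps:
d(N) = -7/2 (d(N) = -3/2 - 2 = -7/2)
s = -7/2 ≈ -3.5000
q(C, H) = 8 + C
F(O) = -3 (F(O) = -3 + (O - O) = -3 + 0 = -3)
D = -14/3 (D = 1/3 - 5 = -14/3 ≈ -4.6667)
B(z) = -14/3
B(F(4))*s + q(6, -1) = -14/3*(-7/2) + (8 + 6) = 49/3 + 14 = 91/3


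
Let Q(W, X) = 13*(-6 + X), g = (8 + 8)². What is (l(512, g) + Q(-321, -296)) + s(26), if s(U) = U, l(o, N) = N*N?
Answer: 61636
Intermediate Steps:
g = 256 (g = 16² = 256)
Q(W, X) = -78 + 13*X
l(o, N) = N²
(l(512, g) + Q(-321, -296)) + s(26) = (256² + (-78 + 13*(-296))) + 26 = (65536 + (-78 - 3848)) + 26 = (65536 - 3926) + 26 = 61610 + 26 = 61636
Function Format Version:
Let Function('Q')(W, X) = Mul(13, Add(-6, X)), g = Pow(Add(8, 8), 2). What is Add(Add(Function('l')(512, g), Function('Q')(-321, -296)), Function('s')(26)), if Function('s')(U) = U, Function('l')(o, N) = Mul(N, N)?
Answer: 61636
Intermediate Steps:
g = 256 (g = Pow(16, 2) = 256)
Function('Q')(W, X) = Add(-78, Mul(13, X))
Function('l')(o, N) = Pow(N, 2)
Add(Add(Function('l')(512, g), Function('Q')(-321, -296)), Function('s')(26)) = Add(Add(Pow(256, 2), Add(-78, Mul(13, -296))), 26) = Add(Add(65536, Add(-78, -3848)), 26) = Add(Add(65536, -3926), 26) = Add(61610, 26) = 61636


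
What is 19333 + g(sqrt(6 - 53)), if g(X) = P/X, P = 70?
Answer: 19333 - 70*I*sqrt(47)/47 ≈ 19333.0 - 10.211*I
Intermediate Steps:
g(X) = 70/X
19333 + g(sqrt(6 - 53)) = 19333 + 70/(sqrt(6 - 53)) = 19333 + 70/(sqrt(-47)) = 19333 + 70/((I*sqrt(47))) = 19333 + 70*(-I*sqrt(47)/47) = 19333 - 70*I*sqrt(47)/47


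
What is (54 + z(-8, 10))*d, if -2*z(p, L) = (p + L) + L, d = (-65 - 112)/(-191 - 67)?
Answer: 1416/43 ≈ 32.930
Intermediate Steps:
d = 59/86 (d = -177/(-258) = -177*(-1/258) = 59/86 ≈ 0.68605)
z(p, L) = -L - p/2 (z(p, L) = -((p + L) + L)/2 = -((L + p) + L)/2 = -(p + 2*L)/2 = -L - p/2)
(54 + z(-8, 10))*d = (54 + (-1*10 - ½*(-8)))*(59/86) = (54 + (-10 + 4))*(59/86) = (54 - 6)*(59/86) = 48*(59/86) = 1416/43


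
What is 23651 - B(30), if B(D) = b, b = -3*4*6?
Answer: 23723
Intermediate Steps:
b = -72 (b = -12*6 = -72)
B(D) = -72
23651 - B(30) = 23651 - 1*(-72) = 23651 + 72 = 23723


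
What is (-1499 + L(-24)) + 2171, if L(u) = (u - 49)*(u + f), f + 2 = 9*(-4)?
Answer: 5198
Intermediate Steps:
f = -38 (f = -2 + 9*(-4) = -2 - 36 = -38)
L(u) = (-49 + u)*(-38 + u) (L(u) = (u - 49)*(u - 38) = (-49 + u)*(-38 + u))
(-1499 + L(-24)) + 2171 = (-1499 + (1862 + (-24)² - 87*(-24))) + 2171 = (-1499 + (1862 + 576 + 2088)) + 2171 = (-1499 + 4526) + 2171 = 3027 + 2171 = 5198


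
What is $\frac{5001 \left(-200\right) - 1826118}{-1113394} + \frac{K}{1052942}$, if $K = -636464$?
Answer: $\frac{566828432185}{293084826287} \approx 1.934$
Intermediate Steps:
$\frac{5001 \left(-200\right) - 1826118}{-1113394} + \frac{K}{1052942} = \frac{5001 \left(-200\right) - 1826118}{-1113394} - \frac{636464}{1052942} = \left(-1000200 - 1826118\right) \left(- \frac{1}{1113394}\right) - \frac{318232}{526471} = \left(-2826318\right) \left(- \frac{1}{1113394}\right) - \frac{318232}{526471} = \frac{1413159}{556697} - \frac{318232}{526471} = \frac{566828432185}{293084826287}$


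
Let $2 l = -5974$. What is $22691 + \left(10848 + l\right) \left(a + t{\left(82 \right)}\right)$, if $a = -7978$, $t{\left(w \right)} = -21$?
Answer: $-62857448$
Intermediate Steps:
$l = -2987$ ($l = \frac{1}{2} \left(-5974\right) = -2987$)
$22691 + \left(10848 + l\right) \left(a + t{\left(82 \right)}\right) = 22691 + \left(10848 - 2987\right) \left(-7978 - 21\right) = 22691 + 7861 \left(-7999\right) = 22691 - 62880139 = -62857448$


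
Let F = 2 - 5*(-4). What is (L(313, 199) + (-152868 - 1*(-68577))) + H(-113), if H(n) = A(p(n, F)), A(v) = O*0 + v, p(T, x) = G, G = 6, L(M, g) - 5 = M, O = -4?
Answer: -83967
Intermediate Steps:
L(M, g) = 5 + M
F = 22 (F = 2 + 20 = 22)
p(T, x) = 6
A(v) = v (A(v) = -4*0 + v = 0 + v = v)
H(n) = 6
(L(313, 199) + (-152868 - 1*(-68577))) + H(-113) = ((5 + 313) + (-152868 - 1*(-68577))) + 6 = (318 + (-152868 + 68577)) + 6 = (318 - 84291) + 6 = -83973 + 6 = -83967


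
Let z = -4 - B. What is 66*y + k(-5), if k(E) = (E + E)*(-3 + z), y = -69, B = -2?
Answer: -4504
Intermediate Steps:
z = -2 (z = -4 - 1*(-2) = -4 + 2 = -2)
k(E) = -10*E (k(E) = (E + E)*(-3 - 2) = (2*E)*(-5) = -10*E)
66*y + k(-5) = 66*(-69) - 10*(-5) = -4554 + 50 = -4504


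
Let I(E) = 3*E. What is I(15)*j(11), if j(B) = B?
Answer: 495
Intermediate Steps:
I(15)*j(11) = (3*15)*11 = 45*11 = 495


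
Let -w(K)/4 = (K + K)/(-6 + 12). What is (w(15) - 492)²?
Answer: 262144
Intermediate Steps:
w(K) = -4*K/3 (w(K) = -4*(K + K)/(-6 + 12) = -4*2*K/6 = -4*K/3)
(w(15) - 492)² = (-4/3*15 - 492)² = (-20 - 492)² = (-512)² = 262144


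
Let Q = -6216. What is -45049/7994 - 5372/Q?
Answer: -302399/63381 ≈ -4.7711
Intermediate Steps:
-45049/7994 - 5372/Q = -45049/7994 - 5372/(-6216) = -45049*1/7994 - 5372*(-1/6216) = -45049/7994 + 1343/1554 = -302399/63381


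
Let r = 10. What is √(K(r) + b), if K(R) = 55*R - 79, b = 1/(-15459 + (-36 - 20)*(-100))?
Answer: 2*√11445283523/9859 ≈ 21.703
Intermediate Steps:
b = -1/9859 (b = 1/(-15459 - 56*(-100)) = 1/(-15459 + 5600) = 1/(-9859) = -1/9859 ≈ -0.00010143)
K(R) = -79 + 55*R
√(K(r) + b) = √((-79 + 55*10) - 1/9859) = √((-79 + 550) - 1/9859) = √(471 - 1/9859) = √(4643588/9859) = 2*√11445283523/9859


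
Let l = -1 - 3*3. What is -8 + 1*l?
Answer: -18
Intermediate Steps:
l = -10 (l = -1 - 9 = -10)
-8 + 1*l = -8 + 1*(-10) = -8 - 10 = -18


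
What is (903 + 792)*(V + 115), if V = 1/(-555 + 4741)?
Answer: 815957745/4186 ≈ 1.9493e+5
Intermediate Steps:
V = 1/4186 ≈ 0.00023889
(903 + 792)*(V + 115) = (903 + 792)*(1/4186 + 115) = 1695*(481391/4186) = 815957745/4186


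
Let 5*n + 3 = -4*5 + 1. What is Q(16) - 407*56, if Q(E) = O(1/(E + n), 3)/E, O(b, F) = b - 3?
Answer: -21151145/928 ≈ -22792.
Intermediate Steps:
n = -22/5 (n = -⅗ + (-4*5 + 1)/5 = -⅗ + (-20 + 1)/5 = -⅗ + (⅕)*(-19) = -⅗ - 19/5 = -22/5 ≈ -4.4000)
O(b, F) = -3 + b
Q(E) = (-3 + 1/(-22/5 + E))/E (Q(E) = (-3 + 1/(E - 22/5))/E = (-3 + 1/(-22/5 + E))/E)
Q(16) - 407*56 = (71 - 15*16)/(16*(-22 + 5*16)) - 407*56 = (71 - 240)/(16*(-22 + 80)) - 22792 = (1/16)*(-169)/58 - 22792 = (1/16)*(1/58)*(-169) - 22792 = -169/928 - 22792 = -21151145/928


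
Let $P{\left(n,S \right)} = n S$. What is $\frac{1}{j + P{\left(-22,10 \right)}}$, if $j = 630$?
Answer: $\frac{1}{410} \approx 0.002439$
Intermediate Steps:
$P{\left(n,S \right)} = S n$
$\frac{1}{j + P{\left(-22,10 \right)}} = \frac{1}{630 + 10 \left(-22\right)} = \frac{1}{630 - 220} = \frac{1}{410}$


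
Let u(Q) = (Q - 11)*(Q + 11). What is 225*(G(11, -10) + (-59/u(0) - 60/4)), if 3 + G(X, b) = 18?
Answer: 13275/121 ≈ 109.71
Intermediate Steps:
u(Q) = (-11 + Q)*(11 + Q)
G(X, b) = 15 (G(X, b) = -3 + 18 = 15)
225*(G(11, -10) + (-59/u(0) - 60/4)) = 225*(15 + (-59/(-121 + 0²) - 60/4)) = 225*(15 + (-59/(-121 + 0) - 60*¼)) = 225*(15 + (-59/(-121) - 15)) = 225*(15 + (-59*(-1/121) - 15)) = 225*(15 + (59/121 - 15)) = 225*(15 - 1756/121) = 225*(59/121) = 13275/121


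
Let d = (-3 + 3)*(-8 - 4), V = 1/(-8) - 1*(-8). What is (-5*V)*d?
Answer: 0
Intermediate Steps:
V = 63/8 (V = -1/8 + 8 = 63/8 ≈ 7.8750)
d = 0 (d = 0*(-12) = 0)
(-5*V)*d = -5*63/8*0 = -315/8*0 = 0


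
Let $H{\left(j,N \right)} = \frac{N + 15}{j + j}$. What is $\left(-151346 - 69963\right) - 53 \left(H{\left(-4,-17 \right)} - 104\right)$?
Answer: $- \frac{863241}{4} \approx -2.1581 \cdot 10^{5}$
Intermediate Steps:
$H{\left(j,N \right)} = \frac{15 + N}{2 j}$
$\left(-151346 - 69963\right) - 53 \left(H{\left(-4,-17 \right)} - 104\right) = \left(-151346 - 69963\right) - 53 \left(\frac{15 - 17}{2 \left(-4\right)} - 104\right) = -221309 - 53 \left(\frac{1}{2} \left(- \frac{1}{4}\right) \left(-2\right) - 104\right) = -221309 - 53 \left(\frac{1}{4} - 104\right) = -221309 - - \frac{21995}{4} = -221309 + \frac{21995}{4} = - \frac{863241}{4}$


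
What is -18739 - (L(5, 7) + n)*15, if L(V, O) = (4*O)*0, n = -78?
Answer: -17569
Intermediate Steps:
L(V, O) = 0
-18739 - (L(5, 7) + n)*15 = -18739 - (0 - 78)*15 = -18739 - (-78)*15 = -18739 - 1*(-1170) = -18739 + 1170 = -17569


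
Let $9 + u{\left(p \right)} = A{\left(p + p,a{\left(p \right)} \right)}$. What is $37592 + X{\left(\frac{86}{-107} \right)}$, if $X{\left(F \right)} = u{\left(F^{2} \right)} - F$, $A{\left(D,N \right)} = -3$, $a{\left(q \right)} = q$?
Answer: $\frac{4021146}{107} \approx 37581.0$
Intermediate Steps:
$u{\left(p \right)} = -12$ ($u{\left(p \right)} = -9 - 3 = -12$)
$X{\left(F \right)} = -12 - F$
$37592 + X{\left(\frac{86}{-107} \right)} = 37592 - \left(12 + \frac{86}{-107}\right) = 37592 - \left(12 + 86 \left(- \frac{1}{107}\right)\right) = 37592 - \frac{1198}{107} = \frac{4021146}{107}$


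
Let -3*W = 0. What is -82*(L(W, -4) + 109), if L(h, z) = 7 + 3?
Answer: -9758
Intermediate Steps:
W = 0 (W = -⅓*0 = 0)
L(h, z) = 10
-82*(L(W, -4) + 109) = -82*(10 + 109) = -82*119 = -9758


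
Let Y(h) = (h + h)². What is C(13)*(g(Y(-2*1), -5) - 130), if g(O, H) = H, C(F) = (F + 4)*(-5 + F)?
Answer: -18360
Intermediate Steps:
Y(h) = 4*h² (Y(h) = (2*h)² = 4*h²)
C(F) = (-5 + F)*(4 + F) (C(F) = (4 + F)*(-5 + F) = (-5 + F)*(4 + F))
C(13)*(g(Y(-2*1), -5) - 130) = (-20 + 13² - 1*13)*(-5 - 130) = (-20 + 169 - 13)*(-135) = 136*(-135) = -18360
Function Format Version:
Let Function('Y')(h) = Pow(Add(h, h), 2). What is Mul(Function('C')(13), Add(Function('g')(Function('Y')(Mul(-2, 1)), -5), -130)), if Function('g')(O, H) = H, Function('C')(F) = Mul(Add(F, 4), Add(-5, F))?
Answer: -18360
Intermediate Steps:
Function('Y')(h) = Mul(4, Pow(h, 2)) (Function('Y')(h) = Pow(Mul(2, h), 2) = Mul(4, Pow(h, 2)))
Function('C')(F) = Mul(Add(-5, F), Add(4, F)) (Function('C')(F) = Mul(Add(4, F), Add(-5, F)) = Mul(Add(-5, F), Add(4, F)))
Mul(Function('C')(13), Add(Function('g')(Function('Y')(Mul(-2, 1)), -5), -130)) = Mul(Add(-20, Pow(13, 2), Mul(-1, 13)), Add(-5, -130)) = Mul(Add(-20, 169, -13), -135) = Mul(136, -135) = -18360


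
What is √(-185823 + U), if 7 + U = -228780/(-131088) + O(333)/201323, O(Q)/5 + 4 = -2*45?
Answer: I*√224699409949989582293285/1099626226 ≈ 431.08*I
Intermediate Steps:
O(Q) = -470 (O(Q) = -20 + 5*(-2*45) = -20 + 5*(-90) = -20 - 450 = -470)
U = -11561678449/2199252452 (U = -7 + (-228780/(-131088) - 470/201323) = -7 + (-228780*(-1/131088) - 470*1/201323) = -7 + (19065/10924 - 470/201323) = -7 + 3833088715/2199252452 = -11561678449/2199252452 ≈ -5.2571)
√(-185823 + U) = √(-185823 - 11561678449/2199252452) = √(-408683250066445/2199252452) = I*√224699409949989582293285/1099626226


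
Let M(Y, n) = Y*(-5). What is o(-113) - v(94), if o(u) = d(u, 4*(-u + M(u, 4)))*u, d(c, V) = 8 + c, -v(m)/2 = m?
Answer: 12053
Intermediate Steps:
M(Y, n) = -5*Y
v(m) = -2*m
o(u) = u*(8 + u) (o(u) = (8 + u)*u = u*(8 + u))
o(-113) - v(94) = -113*(8 - 113) - (-2)*94 = -113*(-105) - 1*(-188) = 11865 + 188 = 12053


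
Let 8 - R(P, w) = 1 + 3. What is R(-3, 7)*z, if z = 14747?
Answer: 58988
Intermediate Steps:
R(P, w) = 4 (R(P, w) = 8 - (1 + 3) = 8 - 1*4 = 8 - 4 = 4)
R(-3, 7)*z = 4*14747 = 58988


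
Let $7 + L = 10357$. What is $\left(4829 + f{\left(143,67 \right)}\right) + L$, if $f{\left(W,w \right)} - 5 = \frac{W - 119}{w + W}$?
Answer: $\frac{531444}{35} \approx 15184.0$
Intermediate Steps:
$f{\left(W,w \right)} = 5 + \frac{-119 + W}{W + w}$ ($f{\left(W,w \right)} = 5 + \frac{W - 119}{w + W} = 5 + \frac{-119 + W}{W + w}$)
$L = 10350$ ($L = -7 + 10357 = 10350$)
$\left(4829 + f{\left(143,67 \right)}\right) + L = \left(4829 + \frac{-119 + 5 \cdot 67 + 6 \cdot 143}{143 + 67}\right) + 10350 = \left(4829 + \frac{-119 + 335 + 858}{210}\right) + 10350 = \left(4829 + \frac{1}{210} \cdot 1074\right) + 10350 = \left(4829 + \frac{179}{35}\right) + 10350 = \frac{169194}{35} + 10350 = \frac{531444}{35}$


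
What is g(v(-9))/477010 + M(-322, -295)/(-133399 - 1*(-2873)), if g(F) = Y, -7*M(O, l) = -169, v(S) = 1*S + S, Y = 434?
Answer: 157961649/217917725410 ≈ 0.00072487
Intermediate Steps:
v(S) = 2*S (v(S) = S + S = 2*S)
M(O, l) = 169/7 (M(O, l) = -⅐*(-169) = 169/7)
g(F) = 434
g(v(-9))/477010 + M(-322, -295)/(-133399 - 1*(-2873)) = 434/477010 + 169/(7*(-133399 - 1*(-2873))) = 434*(1/477010) + 169/(7*(-133399 + 2873)) = 217/238505 + (169/7)/(-130526) = 217/238505 + (169/7)*(-1/130526) = 217/238505 - 169/913682 = 157961649/217917725410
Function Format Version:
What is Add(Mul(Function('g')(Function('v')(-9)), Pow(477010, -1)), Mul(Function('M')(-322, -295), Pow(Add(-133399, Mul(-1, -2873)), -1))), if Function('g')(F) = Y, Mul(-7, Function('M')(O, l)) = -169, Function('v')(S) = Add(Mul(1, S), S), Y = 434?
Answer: Rational(157961649, 217917725410) ≈ 0.00072487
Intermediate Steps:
Function('v')(S) = Mul(2, S) (Function('v')(S) = Add(S, S) = Mul(2, S))
Function('M')(O, l) = Rational(169, 7) (Function('M')(O, l) = Mul(Rational(-1, 7), -169) = Rational(169, 7))
Function('g')(F) = 434
Add(Mul(Function('g')(Function('v')(-9)), Pow(477010, -1)), Mul(Function('M')(-322, -295), Pow(Add(-133399, Mul(-1, -2873)), -1))) = Add(Mul(434, Pow(477010, -1)), Mul(Rational(169, 7), Pow(Add(-133399, Mul(-1, -2873)), -1))) = Add(Mul(434, Rational(1, 477010)), Mul(Rational(169, 7), Pow(Add(-133399, 2873), -1))) = Add(Rational(217, 238505), Mul(Rational(169, 7), Pow(-130526, -1))) = Add(Rational(217, 238505), Mul(Rational(169, 7), Rational(-1, 130526))) = Add(Rational(217, 238505), Rational(-169, 913682)) = Rational(157961649, 217917725410)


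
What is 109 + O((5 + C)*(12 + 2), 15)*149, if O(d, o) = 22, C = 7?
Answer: 3387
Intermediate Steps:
109 + O((5 + C)*(12 + 2), 15)*149 = 109 + 22*149 = 109 + 3278 = 3387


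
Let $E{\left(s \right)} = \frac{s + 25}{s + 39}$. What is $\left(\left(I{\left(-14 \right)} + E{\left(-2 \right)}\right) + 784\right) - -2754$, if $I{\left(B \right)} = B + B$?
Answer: $\frac{129893}{37} \approx 3510.6$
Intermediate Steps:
$I{\left(B \right)} = 2 B$
$E{\left(s \right)} = \frac{25 + s}{39 + s}$
$\left(\left(I{\left(-14 \right)} + E{\left(-2 \right)}\right) + 784\right) - -2754 = \left(\left(2 \left(-14\right) + \frac{25 - 2}{39 - 2}\right) + 784\right) - -2754 = \left(\left(-28 + \frac{1}{37} \cdot 23\right) + 784\right) + 2754 = \left(\left(-28 + \frac{23}{37}\right) + 784\right) + 2754 = \left(- \frac{1013}{37} + 784\right) + 2754 = \frac{27995}{37} + 2754 = \frac{129893}{37}$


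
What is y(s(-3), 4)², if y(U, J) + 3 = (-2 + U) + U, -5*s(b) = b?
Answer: 361/25 ≈ 14.440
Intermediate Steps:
s(b) = -b/5
y(U, J) = -5 + 2*U (y(U, J) = -3 + ((-2 + U) + U) = -3 + (-2 + 2*U) = -5 + 2*U)
y(s(-3), 4)² = (-5 + 2*(-⅕*(-3)))² = (-5 + 2*(⅗))² = (-5 + 6/5)² = (-19/5)² = 361/25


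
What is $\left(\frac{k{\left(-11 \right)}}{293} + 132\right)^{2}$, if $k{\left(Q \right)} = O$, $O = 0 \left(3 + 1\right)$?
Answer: $17424$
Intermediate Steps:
$O = 0$ ($O = 0 \cdot 4 = 0$)
$k{\left(Q \right)} = 0$
$\left(\frac{k{\left(-11 \right)}}{293} + 132\right)^{2} = \left(\frac{0}{293} + 132\right)^{2} = \left(0 \cdot \frac{1}{293} + 132\right)^{2} = \left(0 + 132\right)^{2} = 132^{2} = 17424$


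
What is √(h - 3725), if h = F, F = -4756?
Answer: I*√8481 ≈ 92.092*I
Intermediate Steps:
h = -4756
√(h - 3725) = √(-4756 - 3725) = √(-8481) = I*√8481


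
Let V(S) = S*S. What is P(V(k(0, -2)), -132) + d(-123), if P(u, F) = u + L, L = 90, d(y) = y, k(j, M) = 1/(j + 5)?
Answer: -824/25 ≈ -32.960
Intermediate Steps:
k(j, M) = 1/(5 + j)
V(S) = S²
P(u, F) = 90 + u (P(u, F) = u + 90 = 90 + u)
P(V(k(0, -2)), -132) + d(-123) = (90 + (1/(5 + 0))²) - 123 = (90 + (1/5)²) - 123 = (90 + (⅕)²) - 123 = (90 + 1/25) - 123 = 2251/25 - 123 = -824/25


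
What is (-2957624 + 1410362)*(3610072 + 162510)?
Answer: -5837172770484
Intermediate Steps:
(-2957624 + 1410362)*(3610072 + 162510) = -1547262*3772582 = -5837172770484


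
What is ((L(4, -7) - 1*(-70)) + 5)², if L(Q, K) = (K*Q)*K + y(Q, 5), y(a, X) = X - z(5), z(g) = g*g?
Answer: 63001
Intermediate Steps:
z(g) = g²
y(a, X) = -25 + X (y(a, X) = X - 1*5² = X - 1*25 = X - 25 = -25 + X)
L(Q, K) = -20 + Q*K² (L(Q, K) = (K*Q)*K + (-25 + 5) = Q*K² - 20 = -20 + Q*K²)
((L(4, -7) - 1*(-70)) + 5)² = (((-20 + 4*(-7)²) - 1*(-70)) + 5)² = (((-20 + 4*49) + 70) + 5)² = (((-20 + 196) + 70) + 5)² = ((176 + 70) + 5)² = (246 + 5)² = 251² = 63001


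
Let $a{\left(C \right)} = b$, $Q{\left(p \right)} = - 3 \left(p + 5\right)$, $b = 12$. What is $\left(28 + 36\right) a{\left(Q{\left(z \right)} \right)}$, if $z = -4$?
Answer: $768$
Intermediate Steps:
$Q{\left(p \right)} = -15 - 3 p$ ($Q{\left(p \right)} = - 3 \left(5 + p\right) = -15 - 3 p$)
$a{\left(C \right)} = 12$
$\left(28 + 36\right) a{\left(Q{\left(z \right)} \right)} = \left(28 + 36\right) 12 = 64 \cdot 12 = 768$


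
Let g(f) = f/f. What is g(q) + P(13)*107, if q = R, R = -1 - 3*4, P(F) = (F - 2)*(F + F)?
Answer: 30603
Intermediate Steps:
P(F) = 2*F*(-2 + F) (P(F) = (-2 + F)*(2*F) = 2*F*(-2 + F))
R = -13 (R = -1 - 12 = -13)
q = -13
g(f) = 1
g(q) + P(13)*107 = 1 + (2*13*(-2 + 13))*107 = 1 + (2*13*11)*107 = 1 + 286*107 = 1 + 30602 = 30603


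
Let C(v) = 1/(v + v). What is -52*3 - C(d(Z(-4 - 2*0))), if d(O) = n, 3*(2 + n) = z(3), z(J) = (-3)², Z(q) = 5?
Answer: -313/2 ≈ -156.50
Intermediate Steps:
z(J) = 9
n = 1 (n = -2 + (⅓)*9 = -2 + 3 = 1)
d(O) = 1
C(v) = 1/(2*v)
-52*3 - C(d(Z(-4 - 2*0))) = -52*3 - 1/(2*1) = -156 - 1/2 = -156 - 1*½ = -156 - ½ = -313/2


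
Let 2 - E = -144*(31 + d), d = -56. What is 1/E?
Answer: -1/3598 ≈ -0.00027793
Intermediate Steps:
E = -3598 (E = 2 - (-144)*(31 - 56) = 2 - (-144)*(-25) = 2 - 1*3600 = 2 - 3600 = -3598)
1/E = 1/(-3598) = -1/3598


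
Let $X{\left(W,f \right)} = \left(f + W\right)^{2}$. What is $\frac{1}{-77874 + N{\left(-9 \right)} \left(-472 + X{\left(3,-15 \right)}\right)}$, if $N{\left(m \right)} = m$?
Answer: $- \frac{1}{74922} \approx -1.3347 \cdot 10^{-5}$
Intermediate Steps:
$X{\left(W,f \right)} = \left(W + f\right)^{2}$
$\frac{1}{-77874 + N{\left(-9 \right)} \left(-472 + X{\left(3,-15 \right)}\right)} = \frac{1}{-77874 - 9 \left(-472 + \left(3 - 15\right)^{2}\right)} = \frac{1}{-77874 - 9 \left(-472 + \left(-12\right)^{2}\right)} = \frac{1}{-77874 - 9 \left(-472 + 144\right)} = \frac{1}{-77874 - -2952} = \frac{1}{-77874 + 2952} = \frac{1}{-74922} = - \frac{1}{74922}$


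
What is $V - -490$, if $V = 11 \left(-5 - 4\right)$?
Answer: $391$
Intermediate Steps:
$V = -99$ ($V = 11 \left(-9\right) = -99$)
$V - -490 = -99 - -490 = -99 + 490 = 391$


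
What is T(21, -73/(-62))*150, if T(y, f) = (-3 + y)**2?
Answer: 48600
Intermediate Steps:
T(21, -73/(-62))*150 = (-3 + 21)**2*150 = 18**2*150 = 324*150 = 48600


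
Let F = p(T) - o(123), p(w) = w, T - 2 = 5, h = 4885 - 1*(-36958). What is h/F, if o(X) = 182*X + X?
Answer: -41843/22502 ≈ -1.8595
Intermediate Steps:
h = 41843 (h = 4885 + 36958 = 41843)
T = 7 (T = 2 + 5 = 7)
o(X) = 183*X
F = -22502 (F = 7 - 183*123 = 7 - 1*22509 = 7 - 22509 = -22502)
h/F = 41843/(-22502) = 41843*(-1/22502) = -41843/22502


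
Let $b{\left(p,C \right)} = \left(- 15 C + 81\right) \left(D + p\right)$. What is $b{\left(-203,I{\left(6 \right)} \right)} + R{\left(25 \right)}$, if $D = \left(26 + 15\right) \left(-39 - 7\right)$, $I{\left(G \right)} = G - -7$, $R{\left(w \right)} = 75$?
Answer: $238221$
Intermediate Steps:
$I{\left(G \right)} = 7 + G$ ($I{\left(G \right)} = G + 7 = 7 + G$)
$D = -1886$ ($D = 41 \left(-46\right) = -1886$)
$b{\left(p,C \right)} = \left(-1886 + p\right) \left(81 - 15 C\right)$ ($b{\left(p,C \right)} = \left(- 15 C + 81\right) \left(-1886 + p\right) = \left(81 - 15 C\right) \left(-1886 + p\right) = \left(-1886 + p\right) \left(81 - 15 C\right)$)
$b{\left(-203,I{\left(6 \right)} \right)} + R{\left(25 \right)} = \left(-152766 + 81 \left(-203\right) + 28290 \left(7 + 6\right) - 15 \left(7 + 6\right) \left(-203\right)\right) + 75 = \left(-152766 - 16443 + 28290 \cdot 13 - 195 \left(-203\right)\right) + 75 = \left(-152766 - 16443 + 367770 + 39585\right) + 75 = 238146 + 75 = 238221$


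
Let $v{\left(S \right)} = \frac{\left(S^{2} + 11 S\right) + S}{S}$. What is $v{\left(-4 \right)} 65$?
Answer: $520$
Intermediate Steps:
$v{\left(S \right)} = \frac{S^{2} + 12 S}{S}$
$v{\left(-4 \right)} 65 = \left(12 - 4\right) 65 = 8 \cdot 65 = 520$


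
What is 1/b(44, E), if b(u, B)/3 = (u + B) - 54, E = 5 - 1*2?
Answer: -1/21 ≈ -0.047619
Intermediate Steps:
E = 3 (E = 5 - 2 = 3)
b(u, B) = -162 + 3*B + 3*u (b(u, B) = 3*((u + B) - 54) = 3*((B + u) - 54) = 3*(-54 + B + u) = -162 + 3*B + 3*u)
1/b(44, E) = 1/(-162 + 3*3 + 3*44) = 1/(-162 + 9 + 132) = 1/(-21) = -1/21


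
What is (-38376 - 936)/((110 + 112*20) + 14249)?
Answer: -13104/5533 ≈ -2.3683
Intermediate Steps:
(-38376 - 936)/((110 + 112*20) + 14249) = -39312/((110 + 2240) + 14249) = -39312/(2350 + 14249) = -39312/16599 = -39312*1/16599 = -13104/5533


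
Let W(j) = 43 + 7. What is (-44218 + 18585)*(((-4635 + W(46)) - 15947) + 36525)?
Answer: -409948569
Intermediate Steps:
W(j) = 50
(-44218 + 18585)*(((-4635 + W(46)) - 15947) + 36525) = (-44218 + 18585)*(((-4635 + 50) - 15947) + 36525) = -25633*((-4585 - 15947) + 36525) = -25633*(-20532 + 36525) = -25633*15993 = -409948569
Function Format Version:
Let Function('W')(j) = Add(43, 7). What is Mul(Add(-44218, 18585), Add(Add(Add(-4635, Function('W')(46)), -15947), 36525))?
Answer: -409948569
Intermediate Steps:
Function('W')(j) = 50
Mul(Add(-44218, 18585), Add(Add(Add(-4635, Function('W')(46)), -15947), 36525)) = Mul(Add(-44218, 18585), Add(Add(Add(-4635, 50), -15947), 36525)) = Mul(-25633, Add(Add(-4585, -15947), 36525)) = Mul(-25633, Add(-20532, 36525)) = Mul(-25633, 15993) = -409948569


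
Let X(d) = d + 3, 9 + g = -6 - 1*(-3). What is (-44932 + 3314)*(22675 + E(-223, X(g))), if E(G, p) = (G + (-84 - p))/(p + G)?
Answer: -54737013241/58 ≈ -9.4374e+8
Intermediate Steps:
g = -12 (g = -9 + (-6 - 1*(-3)) = -9 + (-6 + 3) = -9 - 3 = -12)
X(d) = 3 + d
E(G, p) = (-84 + G - p)/(G + p)
(-44932 + 3314)*(22675 + E(-223, X(g))) = (-44932 + 3314)*(22675 + (-84 - 223 - (3 - 12))/(-223 + (3 - 12))) = -41618*(22675 + (-84 - 223 - 1*(-9))/(-223 - 9)) = -41618*(22675 + (-84 - 223 + 9)/(-232)) = -41618*(22675 - 1/232*(-298)) = -41618*(22675 + 149/116) = -41618*2630449/116 = -54737013241/58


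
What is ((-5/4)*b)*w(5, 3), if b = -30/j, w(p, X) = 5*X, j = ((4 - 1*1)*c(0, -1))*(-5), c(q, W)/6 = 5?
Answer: -5/4 ≈ -1.2500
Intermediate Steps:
c(q, W) = 30 (c(q, W) = 6*5 = 30)
j = -450 (j = ((4 - 1*1)*30)*(-5) = ((4 - 1)*30)*(-5) = (3*30)*(-5) = 90*(-5) = -450)
b = 1/15 (b = -30/(-450) = -30*(-1/450) = 1/15 ≈ 0.066667)
((-5/4)*b)*w(5, 3) = ((-5/4)*(1/15))*(5*3) = (((1/4)*(-5))*(1/15))*15 = -5/4*1/15*15 = -1/12*15 = -5/4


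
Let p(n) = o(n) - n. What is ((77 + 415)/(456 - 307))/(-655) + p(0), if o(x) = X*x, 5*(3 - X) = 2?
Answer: -492/97595 ≈ -0.0050412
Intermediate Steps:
X = 13/5 (X = 3 - ⅕*2 = 3 - ⅖ = 13/5 ≈ 2.6000)
o(x) = 13*x/5
p(n) = 8*n/5 (p(n) = 13*n/5 - n = 8*n/5)
((77 + 415)/(456 - 307))/(-655) + p(0) = ((77 + 415)/(456 - 307))/(-655) + (8/5)*0 = -492/(655*149) + 0 = -1/655*492/149 + 0 = -492/97595 + 0 = -492/97595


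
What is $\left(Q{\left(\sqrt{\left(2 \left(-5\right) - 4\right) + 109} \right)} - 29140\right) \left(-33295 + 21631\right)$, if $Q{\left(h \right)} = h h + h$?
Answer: $338780880 - 11664 \sqrt{95} \approx 3.3867 \cdot 10^{8}$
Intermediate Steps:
$Q{\left(h \right)} = h + h^{2}$ ($Q{\left(h \right)} = h^{2} + h = h + h^{2}$)
$\left(Q{\left(\sqrt{\left(2 \left(-5\right) - 4\right) + 109} \right)} - 29140\right) \left(-33295 + 21631\right) = \left(\sqrt{\left(2 \left(-5\right) - 4\right) + 109} \left(1 + \sqrt{\left(2 \left(-5\right) - 4\right) + 109}\right) - 29140\right) \left(-33295 + 21631\right) = \left(\sqrt{\left(-10 - 4\right) + 109} \left(1 + \sqrt{\left(-10 - 4\right) + 109}\right) - 29140\right) \left(-11664\right) = \left(\sqrt{-14 + 109} \left(1 + \sqrt{-14 + 109}\right) - 29140\right) \left(-11664\right) = \left(\sqrt{95} \left(1 + \sqrt{95}\right) - 29140\right) \left(-11664\right) = \left(-29140 + \sqrt{95} \left(1 + \sqrt{95}\right)\right) \left(-11664\right) = 339888960 - 11664 \sqrt{95} \left(1 + \sqrt{95}\right)$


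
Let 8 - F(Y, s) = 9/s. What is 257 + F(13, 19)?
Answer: 5026/19 ≈ 264.53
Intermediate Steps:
F(Y, s) = 8 - 9/s
257 + F(13, 19) = 257 + (8 - 9/19) = 257 + 143/19 = 5026/19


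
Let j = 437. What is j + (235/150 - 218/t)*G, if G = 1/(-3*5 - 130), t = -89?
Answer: 169173827/387150 ≈ 436.97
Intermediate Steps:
G = -1/145 (G = 1/(-15 - 130) = 1/(-145) = -1/145 ≈ -0.0068966)
j + (235/150 - 218/t)*G = 437 + (235/150 - 218/(-89))*(-1/145) = 437 + (235*(1/150) - 218*(-1/89))*(-1/145) = 437 + (47/30 + 218/89)*(-1/145) = 437 + (10723/2670)*(-1/145) = 437 - 10723/387150 = 169173827/387150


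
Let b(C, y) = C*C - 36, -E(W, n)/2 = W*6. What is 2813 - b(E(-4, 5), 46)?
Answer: 545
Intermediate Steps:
E(W, n) = -12*W (E(W, n) = -2*W*6 = -12*W)
b(C, y) = -36 + C² (b(C, y) = C² - 36 = -36 + C²)
2813 - b(E(-4, 5), 46) = 2813 - (-36 + (-12*(-4))²) = 2813 - (-36 + 48²) = 2813 - (-36 + 2304) = 2813 - 1*2268 = 2813 - 2268 = 545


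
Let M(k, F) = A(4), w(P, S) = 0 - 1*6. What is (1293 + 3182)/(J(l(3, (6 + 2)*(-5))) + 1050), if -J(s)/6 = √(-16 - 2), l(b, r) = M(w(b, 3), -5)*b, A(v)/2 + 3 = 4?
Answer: 783125/183858 + 4475*I*√2/61286 ≈ 4.2594 + 0.10326*I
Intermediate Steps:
A(v) = 2 (A(v) = -6 + 2*4 = -6 + 8 = 2)
w(P, S) = -6 (w(P, S) = 0 - 6 = -6)
M(k, F) = 2
l(b, r) = 2*b
J(s) = -18*I*√2 (J(s) = -6*√(-16 - 2) = -18*I*√2)
(1293 + 3182)/(J(l(3, (6 + 2)*(-5))) + 1050) = (1293 + 3182)/(-18*I*√2 + 1050) = 4475/(1050 - 18*I*√2)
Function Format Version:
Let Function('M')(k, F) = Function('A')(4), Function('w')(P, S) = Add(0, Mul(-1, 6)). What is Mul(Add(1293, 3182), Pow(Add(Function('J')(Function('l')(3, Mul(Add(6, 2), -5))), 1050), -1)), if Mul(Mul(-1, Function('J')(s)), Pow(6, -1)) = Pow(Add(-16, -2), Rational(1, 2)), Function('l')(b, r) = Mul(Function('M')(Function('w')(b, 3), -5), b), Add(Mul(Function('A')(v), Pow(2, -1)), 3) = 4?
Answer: Add(Rational(783125, 183858), Mul(Rational(4475, 61286), I, Pow(2, Rational(1, 2)))) ≈ Add(4.2594, Mul(0.10326, I))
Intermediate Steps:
Function('A')(v) = 2 (Function('A')(v) = Add(-6, Mul(2, 4)) = Add(-6, 8) = 2)
Function('w')(P, S) = -6 (Function('w')(P, S) = Add(0, -6) = -6)
Function('M')(k, F) = 2
Function('l')(b, r) = Mul(2, b)
Function('J')(s) = Mul(-18, I, Pow(2, Rational(1, 2))) (Function('J')(s) = Mul(-6, Pow(Add(-16, -2), Rational(1, 2))) = Mul(-6, Pow(-18, Rational(1, 2))) = Mul(-6, Mul(3, I, Pow(2, Rational(1, 2)))) = Mul(-18, I, Pow(2, Rational(1, 2))))
Mul(Add(1293, 3182), Pow(Add(Function('J')(Function('l')(3, Mul(Add(6, 2), -5))), 1050), -1)) = Mul(Add(1293, 3182), Pow(Add(Mul(-18, I, Pow(2, Rational(1, 2))), 1050), -1)) = Mul(4475, Pow(Add(1050, Mul(-18, I, Pow(2, Rational(1, 2)))), -1))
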